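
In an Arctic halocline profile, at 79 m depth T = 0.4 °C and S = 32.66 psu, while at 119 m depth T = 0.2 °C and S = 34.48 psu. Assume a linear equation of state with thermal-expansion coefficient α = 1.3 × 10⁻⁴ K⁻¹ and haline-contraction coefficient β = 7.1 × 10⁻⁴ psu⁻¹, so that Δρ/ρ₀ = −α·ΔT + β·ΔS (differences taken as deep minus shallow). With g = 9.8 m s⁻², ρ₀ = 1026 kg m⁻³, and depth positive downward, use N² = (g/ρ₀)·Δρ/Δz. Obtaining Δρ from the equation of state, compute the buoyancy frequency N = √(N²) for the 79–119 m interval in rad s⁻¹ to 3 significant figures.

ΔT = -0.2 K, ΔS = +1.82 psu (deep − shallow).
Δρ/ρ₀ = −αΔT + βΔS = 2.60 × 10⁻⁵ + 1.2922 × 10⁻³ = 1.3182 × 10⁻³, so Δρ ≈ 1.352 kg m⁻³.
N² = (g/ρ₀)·Δρ/Δz = g·(Δρ/ρ₀)/Δz = 9.8 × 1.3182 × 10⁻³ / 40 = 3.2296 × 10⁻⁴ s⁻².
N = √(3.2296 × 10⁻⁴) = 0.017971 rad s⁻¹ ≈ 0.0180 rad s⁻¹.

0.0180 rad s⁻¹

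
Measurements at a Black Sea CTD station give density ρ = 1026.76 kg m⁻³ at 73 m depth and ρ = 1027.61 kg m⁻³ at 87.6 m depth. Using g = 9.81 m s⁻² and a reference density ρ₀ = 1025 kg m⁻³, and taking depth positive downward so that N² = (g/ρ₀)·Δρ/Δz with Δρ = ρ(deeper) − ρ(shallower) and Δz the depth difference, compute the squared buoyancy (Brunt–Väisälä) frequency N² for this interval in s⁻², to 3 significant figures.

5.57 × 10⁻⁴ s⁻²

Δρ = 1027.61 − 1026.76 = 0.85 kg m⁻³ over Δz = 87.6 − 73 = 14.6 m.
N² = (9.81/1025) × (0.85/14.6) = 5.5720 × 10⁻⁴ s⁻² ≈ 5.57 × 10⁻⁴ s⁻².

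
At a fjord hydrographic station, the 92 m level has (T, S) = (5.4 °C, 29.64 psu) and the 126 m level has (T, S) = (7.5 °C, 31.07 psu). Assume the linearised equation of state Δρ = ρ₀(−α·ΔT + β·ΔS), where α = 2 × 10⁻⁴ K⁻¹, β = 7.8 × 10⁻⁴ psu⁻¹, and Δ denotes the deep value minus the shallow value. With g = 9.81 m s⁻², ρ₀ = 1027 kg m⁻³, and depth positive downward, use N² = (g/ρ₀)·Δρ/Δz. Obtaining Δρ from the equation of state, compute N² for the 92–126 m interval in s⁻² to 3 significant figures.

2.01 × 10⁻⁴ s⁻²

ΔT = +2.1 K, ΔS = +1.43 psu (deep − shallow).
Δρ/ρ₀ = −αΔT + βΔS = -4.20 × 10⁻⁴ + 1.1154 × 10⁻³ = 6.954 × 10⁻⁴, so Δρ ≈ 0.7142 kg m⁻³.
N² = (g/ρ₀)·Δρ/Δz = g·(Δρ/ρ₀)/Δz = 9.81 × 6.954 × 10⁻⁴ / 34 = 2.0064 × 10⁻⁴ s⁻² ≈ 2.01 × 10⁻⁴ s⁻².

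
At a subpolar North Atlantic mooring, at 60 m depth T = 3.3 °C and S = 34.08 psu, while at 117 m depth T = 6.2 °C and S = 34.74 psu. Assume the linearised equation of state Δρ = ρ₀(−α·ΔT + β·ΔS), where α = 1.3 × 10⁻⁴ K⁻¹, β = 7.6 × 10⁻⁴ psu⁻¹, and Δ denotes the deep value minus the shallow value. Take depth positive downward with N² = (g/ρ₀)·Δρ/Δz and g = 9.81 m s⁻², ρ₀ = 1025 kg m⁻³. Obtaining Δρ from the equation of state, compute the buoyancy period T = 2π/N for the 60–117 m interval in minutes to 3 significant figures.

22.6 min

ΔT = +2.9 K, ΔS = +0.66 psu (deep − shallow).
Δρ/ρ₀ = −αΔT + βΔS = -3.77 × 10⁻⁴ + 5.016 × 10⁻⁴ = 1.246 × 10⁻⁴, so Δρ ≈ 0.1277 kg m⁻³.
N² = (g/ρ₀)·Δρ/Δz = g·(Δρ/ρ₀)/Δz = 9.81 × 1.246 × 10⁻⁴ / 57 = 2.1444 × 10⁻⁵ s⁻².
N = √(2.1444 × 10⁻⁵) = 4.6308 × 10⁻³ rad s⁻¹ → T = 2π/N = 1.3568 × 10³ s = 22.613 min ≈ 22.6 min.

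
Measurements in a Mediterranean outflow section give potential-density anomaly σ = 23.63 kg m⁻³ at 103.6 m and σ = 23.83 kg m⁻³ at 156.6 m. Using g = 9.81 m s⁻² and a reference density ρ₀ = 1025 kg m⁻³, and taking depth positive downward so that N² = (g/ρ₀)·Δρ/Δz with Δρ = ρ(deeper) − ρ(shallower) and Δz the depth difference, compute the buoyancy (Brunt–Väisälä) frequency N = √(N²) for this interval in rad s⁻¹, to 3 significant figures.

6.01 × 10⁻³ rad s⁻¹

Δρ = 1023.83 − 1023.63 = 0.20 kg m⁻³ over Δz = 156.6 − 103.6 = 53 m.
N² = (9.81/1025) × (0.20/53) = 3.6116 × 10⁻⁵ s⁻².
N = √(3.6116 × 10⁻⁵) = 6.0097 × 10⁻³ rad s⁻¹ ≈ 6.01 × 10⁻³ rad s⁻¹.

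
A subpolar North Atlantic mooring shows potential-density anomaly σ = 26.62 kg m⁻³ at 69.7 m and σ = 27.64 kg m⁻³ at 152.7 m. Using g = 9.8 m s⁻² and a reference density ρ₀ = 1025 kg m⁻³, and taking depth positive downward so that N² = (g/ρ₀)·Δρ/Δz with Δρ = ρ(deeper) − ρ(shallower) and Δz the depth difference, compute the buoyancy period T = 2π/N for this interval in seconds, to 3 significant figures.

580 s

Δρ = 1027.64 − 1026.62 = 1.02 kg m⁻³ over Δz = 152.7 − 69.7 = 83 m.
N² = (9.8/1025) × (1.02/83) = 1.1750 × 10⁻⁴ s⁻².
N = √(1.1750 × 10⁻⁴) = 0.010840 rad s⁻¹, so T = 2π/N = 579.63 s ≈ 580 s.
Since Δρ > 0 the layer is stably stratified.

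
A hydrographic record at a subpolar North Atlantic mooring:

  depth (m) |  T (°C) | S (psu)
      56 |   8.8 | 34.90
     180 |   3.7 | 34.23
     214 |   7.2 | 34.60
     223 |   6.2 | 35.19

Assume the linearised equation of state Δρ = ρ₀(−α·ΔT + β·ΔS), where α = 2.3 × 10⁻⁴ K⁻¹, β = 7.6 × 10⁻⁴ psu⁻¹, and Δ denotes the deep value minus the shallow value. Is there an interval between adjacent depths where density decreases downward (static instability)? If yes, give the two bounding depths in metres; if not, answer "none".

180–214 m

Evaluate Δρ/ρ₀ = −αΔT + βΔS across each adjacent pair:
  56–180 m: −αΔT+βΔS = −(2.3 × 10⁻⁴)(-5.1)+(7.6 × 10⁻⁴)(-0.67) = 6.6 × 10⁻⁴ → stable
  180–214 m: −αΔT+βΔS = −(2.3 × 10⁻⁴)(+3.5)+(7.6 × 10⁻⁴)(+0.37) = -5.2 × 10⁻⁴ → UNSTABLE
  214–223 m: −αΔT+βΔS = −(2.3 × 10⁻⁴)(-1.0)+(7.6 × 10⁻⁴)(+0.59) = 6.8 × 10⁻⁴ → stable
The 180–214 m interval has Δρ < 0: lighter water underlies denser water.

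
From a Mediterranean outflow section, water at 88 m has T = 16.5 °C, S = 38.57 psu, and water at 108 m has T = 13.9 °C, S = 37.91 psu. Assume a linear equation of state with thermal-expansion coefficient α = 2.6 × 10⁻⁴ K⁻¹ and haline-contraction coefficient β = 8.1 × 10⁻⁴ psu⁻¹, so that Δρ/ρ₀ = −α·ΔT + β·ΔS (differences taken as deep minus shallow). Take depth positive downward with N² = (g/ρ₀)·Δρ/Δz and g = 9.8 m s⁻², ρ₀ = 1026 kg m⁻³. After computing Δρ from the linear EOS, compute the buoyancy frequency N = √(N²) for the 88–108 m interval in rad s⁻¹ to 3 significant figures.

ΔT = -2.6 K, ΔS = -0.66 psu (deep − shallow).
Δρ/ρ₀ = −αΔT + βΔS = 6.76 × 10⁻⁴ − 5.346 × 10⁻⁴ = 1.414 × 10⁻⁴, so Δρ ≈ 0.1451 kg m⁻³.
N² = (g/ρ₀)·Δρ/Δz = g·(Δρ/ρ₀)/Δz = 9.8 × 1.414 × 10⁻⁴ / 20 = 6.9286 × 10⁻⁵ s⁻².
N = √(6.9286 × 10⁻⁵) = 8.3238 × 10⁻³ rad s⁻¹ ≈ 8.32 × 10⁻³ rad s⁻¹.

8.32 × 10⁻³ rad s⁻¹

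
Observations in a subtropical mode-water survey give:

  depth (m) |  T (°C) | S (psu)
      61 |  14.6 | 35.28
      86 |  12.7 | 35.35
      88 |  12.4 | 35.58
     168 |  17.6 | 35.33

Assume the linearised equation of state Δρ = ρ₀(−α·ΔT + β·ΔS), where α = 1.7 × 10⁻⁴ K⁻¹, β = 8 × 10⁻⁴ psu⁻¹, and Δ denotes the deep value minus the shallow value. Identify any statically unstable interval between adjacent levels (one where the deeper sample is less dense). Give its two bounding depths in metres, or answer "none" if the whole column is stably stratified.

Evaluate Δρ/ρ₀ = −αΔT + βΔS across each adjacent pair:
  61–86 m: −αΔT+βΔS = −(1.7 × 10⁻⁴)(-1.9)+(8 × 10⁻⁴)(+0.07) = 3.8 × 10⁻⁴ → stable
  86–88 m: −αΔT+βΔS = −(1.7 × 10⁻⁴)(-0.3)+(8 × 10⁻⁴)(+0.23) = 2.4 × 10⁻⁴ → stable
  88–168 m: −αΔT+βΔS = −(1.7 × 10⁻⁴)(+5.2)+(8 × 10⁻⁴)(-0.25) = -1.1 × 10⁻³ → UNSTABLE
The 88–168 m interval has Δρ < 0: lighter water underlies denser water.

88–168 m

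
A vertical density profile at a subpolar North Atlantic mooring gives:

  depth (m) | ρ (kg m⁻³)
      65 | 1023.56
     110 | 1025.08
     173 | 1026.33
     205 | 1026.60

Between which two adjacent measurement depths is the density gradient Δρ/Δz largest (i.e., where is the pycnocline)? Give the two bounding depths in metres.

65–110 m

Compute the density gradient over each adjacent pair:
  65–110 m: Δρ/Δz = 1.52/45 = 0.034 kg m⁻⁴
  110–173 m: Δρ/Δz = 1.25/63 = 0.020 kg m⁻⁴
  173–205 m: Δρ/Δz = 0.27/32 = 8.4 × 10⁻³ kg m⁻⁴
The largest gradient is in the 65–110 m interval — the pycnocline.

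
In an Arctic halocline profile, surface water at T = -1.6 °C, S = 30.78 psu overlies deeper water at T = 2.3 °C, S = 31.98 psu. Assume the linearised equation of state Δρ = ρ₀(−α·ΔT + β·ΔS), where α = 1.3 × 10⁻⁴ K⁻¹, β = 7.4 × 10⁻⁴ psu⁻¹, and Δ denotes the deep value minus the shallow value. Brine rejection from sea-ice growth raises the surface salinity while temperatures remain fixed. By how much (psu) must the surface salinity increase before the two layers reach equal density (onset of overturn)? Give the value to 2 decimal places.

0.51 psu

Neutral buoyancy requires −α(T_deep − T_surf) + β(S_deep − S_surf′) = 0.
S_surf′ = S_deep − (α/β)·ΔT = 31.98 − (1.3 × 10⁻⁴/7.4 × 10⁻⁴)·(+3.9) = 31.2949 psu.
Increase required: 31.2949 − 30.78 = 0.5149 psu.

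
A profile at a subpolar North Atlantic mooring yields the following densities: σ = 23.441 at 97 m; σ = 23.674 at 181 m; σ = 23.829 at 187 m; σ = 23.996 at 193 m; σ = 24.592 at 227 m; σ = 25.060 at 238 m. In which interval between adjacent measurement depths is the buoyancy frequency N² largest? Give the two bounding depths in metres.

227–238 m

Compute the density gradient over each adjacent pair:
  97–181 m: Δρ/Δz = 0.233/84 = 2.8 × 10⁻³ kg m⁻⁴
  181–187 m: Δρ/Δz = 0.155/6 = 0.026 kg m⁻⁴
  187–193 m: Δρ/Δz = 0.167/6 = 0.028 kg m⁻⁴
  193–227 m: Δρ/Δz = 0.596/34 = 0.018 kg m⁻⁴
  227–238 m: Δρ/Δz = 0.468/11 = 0.043 kg m⁻⁴
The largest gradient is in the 227–238 m interval — the pycnocline.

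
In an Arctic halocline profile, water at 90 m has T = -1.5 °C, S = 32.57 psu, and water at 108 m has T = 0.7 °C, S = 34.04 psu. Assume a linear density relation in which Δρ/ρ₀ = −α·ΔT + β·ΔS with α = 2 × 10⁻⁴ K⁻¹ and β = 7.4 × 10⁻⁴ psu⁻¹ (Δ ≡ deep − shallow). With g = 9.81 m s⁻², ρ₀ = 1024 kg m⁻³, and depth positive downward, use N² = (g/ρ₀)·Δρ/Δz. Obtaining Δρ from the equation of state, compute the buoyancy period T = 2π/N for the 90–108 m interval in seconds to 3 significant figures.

334 s

ΔT = +2.2 K, ΔS = +1.47 psu (deep − shallow).
Δρ/ρ₀ = −αΔT + βΔS = -4.40 × 10⁻⁴ + 1.0878 × 10⁻³ = 6.478 × 10⁻⁴, so Δρ ≈ 0.6633 kg m⁻³.
N² = (g/ρ₀)·Δρ/Δz = g·(Δρ/ρ₀)/Δz = 9.81 × 6.478 × 10⁻⁴ / 18 = 3.5305 × 10⁻⁴ s⁻².
N = √(3.5305 × 10⁻⁴) = 0.018790 rad s⁻¹ → T = 2π/N = 334.39 s ≈ 334 s.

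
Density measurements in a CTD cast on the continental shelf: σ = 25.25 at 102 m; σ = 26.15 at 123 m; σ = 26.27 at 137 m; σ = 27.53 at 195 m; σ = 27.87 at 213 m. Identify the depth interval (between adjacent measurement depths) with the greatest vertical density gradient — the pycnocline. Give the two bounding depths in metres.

Compute the density gradient over each adjacent pair:
  102–123 m: Δρ/Δz = 0.90/21 = 0.043 kg m⁻⁴
  123–137 m: Δρ/Δz = 0.12/14 = 8.6 × 10⁻³ kg m⁻⁴
  137–195 m: Δρ/Δz = 1.26/58 = 0.022 kg m⁻⁴
  195–213 m: Δρ/Δz = 0.34/18 = 0.019 kg m⁻⁴
The largest gradient is in the 102–123 m interval — the pycnocline.

102–123 m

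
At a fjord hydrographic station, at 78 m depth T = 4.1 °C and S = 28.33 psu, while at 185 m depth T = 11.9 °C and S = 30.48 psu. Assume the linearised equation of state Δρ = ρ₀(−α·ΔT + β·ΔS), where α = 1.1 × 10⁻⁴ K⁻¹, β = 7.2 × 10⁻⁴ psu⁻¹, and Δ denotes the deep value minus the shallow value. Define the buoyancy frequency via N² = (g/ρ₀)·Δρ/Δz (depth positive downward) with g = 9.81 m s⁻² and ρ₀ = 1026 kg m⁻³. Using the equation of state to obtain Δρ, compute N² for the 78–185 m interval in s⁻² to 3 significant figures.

6.33 × 10⁻⁵ s⁻²

ΔT = +7.8 K, ΔS = +2.15 psu (deep − shallow).
Δρ/ρ₀ = −αΔT + βΔS = -8.58 × 10⁻⁴ + 1.548 × 10⁻³ = 6.90 × 10⁻⁴, so Δρ ≈ 0.7079 kg m⁻³.
N² = (g/ρ₀)·Δρ/Δz = g·(Δρ/ρ₀)/Δz = 9.81 × 6.90 × 10⁻⁴ / 107 = 6.3261 × 10⁻⁵ s⁻² ≈ 6.33 × 10⁻⁵ s⁻².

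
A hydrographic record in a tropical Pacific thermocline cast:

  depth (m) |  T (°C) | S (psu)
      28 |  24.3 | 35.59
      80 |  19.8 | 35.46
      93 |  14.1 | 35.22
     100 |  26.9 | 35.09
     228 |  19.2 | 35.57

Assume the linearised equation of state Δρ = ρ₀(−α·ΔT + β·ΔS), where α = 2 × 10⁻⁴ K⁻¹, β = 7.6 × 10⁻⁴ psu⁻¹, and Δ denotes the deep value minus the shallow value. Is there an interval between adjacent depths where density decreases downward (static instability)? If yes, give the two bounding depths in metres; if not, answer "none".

Evaluate Δρ/ρ₀ = −αΔT + βΔS across each adjacent pair:
  28–80 m: −αΔT+βΔS = −(2 × 10⁻⁴)(-4.5)+(7.6 × 10⁻⁴)(-0.13) = 8.0 × 10⁻⁴ → stable
  80–93 m: −αΔT+βΔS = −(2 × 10⁻⁴)(-5.7)+(7.6 × 10⁻⁴)(-0.24) = 9.6 × 10⁻⁴ → stable
  93–100 m: −αΔT+βΔS = −(2 × 10⁻⁴)(+12.8)+(7.6 × 10⁻⁴)(-0.13) = -2.7 × 10⁻³ → UNSTABLE
  100–228 m: −αΔT+βΔS = −(2 × 10⁻⁴)(-7.7)+(7.6 × 10⁻⁴)(+0.48) = 1.9 × 10⁻³ → stable
The 93–100 m interval has Δρ < 0: lighter water underlies denser water.

93–100 m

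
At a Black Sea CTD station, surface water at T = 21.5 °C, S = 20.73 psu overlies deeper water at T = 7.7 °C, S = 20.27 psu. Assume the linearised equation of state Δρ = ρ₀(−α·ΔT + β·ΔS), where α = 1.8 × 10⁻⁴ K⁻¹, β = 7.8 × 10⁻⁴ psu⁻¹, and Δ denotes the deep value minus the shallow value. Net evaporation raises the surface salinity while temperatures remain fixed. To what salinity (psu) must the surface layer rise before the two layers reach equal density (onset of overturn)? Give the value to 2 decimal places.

23.45 psu

Neutral buoyancy requires −α(T_deep − T_surf) + β(S_deep − S_surf′) = 0.
S_surf′ = S_deep − (α/β)·ΔT = 20.27 − (1.8 × 10⁻⁴/7.8 × 10⁻⁴)·(-13.8) = 23.4546 psu.
Increase required: 23.4546 − 20.73 = 2.7246 psu.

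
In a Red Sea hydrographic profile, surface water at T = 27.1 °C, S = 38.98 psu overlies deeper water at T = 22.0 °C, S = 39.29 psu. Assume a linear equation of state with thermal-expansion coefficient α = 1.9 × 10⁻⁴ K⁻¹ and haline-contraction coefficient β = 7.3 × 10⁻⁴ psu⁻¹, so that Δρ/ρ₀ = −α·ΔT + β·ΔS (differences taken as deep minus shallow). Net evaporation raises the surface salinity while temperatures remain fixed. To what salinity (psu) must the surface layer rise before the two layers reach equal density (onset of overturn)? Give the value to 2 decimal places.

40.62 psu

Neutral buoyancy requires −α(T_deep − T_surf) + β(S_deep − S_surf′) = 0.
S_surf′ = S_deep − (α/β)·ΔT = 39.29 − (1.9 × 10⁻⁴/7.3 × 10⁻⁴)·(-5.1) = 40.6174 psu.
Increase required: 40.6174 − 38.98 = 1.6374 psu.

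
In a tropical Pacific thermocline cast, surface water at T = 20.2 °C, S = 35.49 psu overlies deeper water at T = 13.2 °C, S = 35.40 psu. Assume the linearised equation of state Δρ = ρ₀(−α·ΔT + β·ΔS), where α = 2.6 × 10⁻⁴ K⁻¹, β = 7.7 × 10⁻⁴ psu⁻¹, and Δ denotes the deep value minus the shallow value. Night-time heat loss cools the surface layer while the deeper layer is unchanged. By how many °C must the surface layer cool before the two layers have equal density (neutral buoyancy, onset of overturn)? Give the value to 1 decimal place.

6.7 °C

Neutral buoyancy requires Δρ = 0, i.e. −α(T_deep − T_surf′) + β(S_deep − S_surf) = 0.
T_surf′ = T_deep − (β/α)·ΔS = 13.2 − (7.7 × 10⁻⁴/2.6 × 10⁻⁴)·(-0.09) = 13.467 °C.
Cooling required: 20.2 − (13.467) = 6.733 °C.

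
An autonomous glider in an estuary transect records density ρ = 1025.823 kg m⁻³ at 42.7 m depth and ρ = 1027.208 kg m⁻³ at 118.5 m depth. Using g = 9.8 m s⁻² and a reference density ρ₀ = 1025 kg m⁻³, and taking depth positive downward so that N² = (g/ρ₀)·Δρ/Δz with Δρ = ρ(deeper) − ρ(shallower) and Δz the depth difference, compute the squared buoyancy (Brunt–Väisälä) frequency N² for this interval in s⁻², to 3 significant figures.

1.75 × 10⁻⁴ s⁻²

Δρ = 1027.208 − 1025.823 = 1.385 kg m⁻³ over Δz = 118.5 − 42.7 = 75.8 m.
N² = (9.8/1025) × (1.385/75.8) = 1.7470 × 10⁻⁴ s⁻² ≈ 1.75 × 10⁻⁴ s⁻².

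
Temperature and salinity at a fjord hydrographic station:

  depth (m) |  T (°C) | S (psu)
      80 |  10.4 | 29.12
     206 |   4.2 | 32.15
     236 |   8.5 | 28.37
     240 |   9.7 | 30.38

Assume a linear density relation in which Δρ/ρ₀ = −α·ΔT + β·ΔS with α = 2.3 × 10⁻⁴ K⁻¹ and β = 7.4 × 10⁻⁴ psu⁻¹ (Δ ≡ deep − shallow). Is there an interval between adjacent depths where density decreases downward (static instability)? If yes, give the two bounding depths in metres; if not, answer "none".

Evaluate Δρ/ρ₀ = −αΔT + βΔS across each adjacent pair:
  80–206 m: −αΔT+βΔS = −(2.3 × 10⁻⁴)(-6.2)+(7.4 × 10⁻⁴)(+3.03) = 3.7 × 10⁻³ → stable
  206–236 m: −αΔT+βΔS = −(2.3 × 10⁻⁴)(+4.3)+(7.4 × 10⁻⁴)(-3.78) = -3.8 × 10⁻³ → UNSTABLE
  236–240 m: −αΔT+βΔS = −(2.3 × 10⁻⁴)(+1.2)+(7.4 × 10⁻⁴)(+2.01) = 1.2 × 10⁻³ → stable
The 206–236 m interval has Δρ < 0: lighter water underlies denser water.

206–236 m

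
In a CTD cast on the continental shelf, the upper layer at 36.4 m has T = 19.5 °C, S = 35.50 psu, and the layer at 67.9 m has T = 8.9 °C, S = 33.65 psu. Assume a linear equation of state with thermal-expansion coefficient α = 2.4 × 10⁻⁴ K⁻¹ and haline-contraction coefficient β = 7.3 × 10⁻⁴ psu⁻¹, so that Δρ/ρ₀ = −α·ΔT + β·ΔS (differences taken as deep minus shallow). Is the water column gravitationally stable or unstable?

stable

ΔT = 8.9 − 19.5 = -10.6 K and ΔS = 33.65 − 35.50 = -1.85 psu (deep − shallow).
−αΔT = 2.544 × 10⁻³; βΔS = -1.3505 × 10⁻³; sum Δρ/ρ₀ = 1.1935 × 10⁻³.
Δρ/ρ₀ > 0, so Δρ > 0: deeper water is denser → statically stable.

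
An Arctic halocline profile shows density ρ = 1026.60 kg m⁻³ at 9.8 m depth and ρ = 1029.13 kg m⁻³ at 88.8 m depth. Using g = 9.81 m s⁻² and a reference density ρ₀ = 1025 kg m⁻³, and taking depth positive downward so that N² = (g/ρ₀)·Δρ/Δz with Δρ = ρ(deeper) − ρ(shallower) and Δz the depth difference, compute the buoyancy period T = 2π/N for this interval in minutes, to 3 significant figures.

Δρ = 1029.13 − 1026.60 = 2.53 kg m⁻³ over Δz = 88.8 − 9.8 = 79 m.
N² = (9.81/1025) × (2.53/79) = 3.0651 × 10⁻⁴ s⁻².
N = √(3.0651 × 10⁻⁴) = 0.017507 rad s⁻¹, so T = 2π/N = 358.90 s = 5.9817 min ≈ 5.98 min.

5.98 min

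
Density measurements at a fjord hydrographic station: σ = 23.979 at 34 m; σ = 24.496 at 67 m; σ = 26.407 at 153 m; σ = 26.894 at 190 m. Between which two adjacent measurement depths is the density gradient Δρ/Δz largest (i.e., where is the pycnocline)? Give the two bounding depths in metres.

Compute the density gradient over each adjacent pair:
  34–67 m: Δρ/Δz = 0.517/33 = 0.016 kg m⁻⁴
  67–153 m: Δρ/Δz = 1.911/86 = 0.022 kg m⁻⁴
  153–190 m: Δρ/Δz = 0.487/37 = 0.013 kg m⁻⁴
The largest gradient is in the 67–153 m interval — the pycnocline.

67–153 m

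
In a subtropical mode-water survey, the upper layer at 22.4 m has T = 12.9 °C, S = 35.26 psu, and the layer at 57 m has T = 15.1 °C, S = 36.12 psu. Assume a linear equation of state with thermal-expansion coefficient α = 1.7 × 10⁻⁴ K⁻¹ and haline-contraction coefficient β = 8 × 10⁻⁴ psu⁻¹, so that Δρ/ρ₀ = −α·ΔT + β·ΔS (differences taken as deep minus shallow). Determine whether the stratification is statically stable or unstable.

ΔT = 15.1 − 12.9 = +2.2 K and ΔS = 36.12 − 35.26 = +0.86 psu (deep − shallow).
−αΔT = -3.74 × 10⁻⁴; βΔS = 6.88 × 10⁻⁴; sum Δρ/ρ₀ = 3.14 × 10⁻⁴.
Δρ/ρ₀ > 0, so Δρ > 0: deeper water is denser → statically stable.

stable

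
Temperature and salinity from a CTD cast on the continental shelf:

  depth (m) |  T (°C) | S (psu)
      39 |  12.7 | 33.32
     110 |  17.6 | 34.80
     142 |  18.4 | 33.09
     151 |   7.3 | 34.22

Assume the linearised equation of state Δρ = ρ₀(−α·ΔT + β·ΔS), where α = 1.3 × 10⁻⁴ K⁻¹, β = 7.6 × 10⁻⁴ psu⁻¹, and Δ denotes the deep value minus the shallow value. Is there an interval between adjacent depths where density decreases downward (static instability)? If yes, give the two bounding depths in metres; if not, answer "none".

Evaluate Δρ/ρ₀ = −αΔT + βΔS across each adjacent pair:
  39–110 m: −αΔT+βΔS = −(1.3 × 10⁻⁴)(+4.9)+(7.6 × 10⁻⁴)(+1.48) = 4.9 × 10⁻⁴ → stable
  110–142 m: −αΔT+βΔS = −(1.3 × 10⁻⁴)(+0.8)+(7.6 × 10⁻⁴)(-1.71) = -1.4 × 10⁻³ → UNSTABLE
  142–151 m: −αΔT+βΔS = −(1.3 × 10⁻⁴)(-11.1)+(7.6 × 10⁻⁴)(+1.13) = 2.3 × 10⁻³ → stable
The 110–142 m interval has Δρ < 0: lighter water underlies denser water.

110–142 m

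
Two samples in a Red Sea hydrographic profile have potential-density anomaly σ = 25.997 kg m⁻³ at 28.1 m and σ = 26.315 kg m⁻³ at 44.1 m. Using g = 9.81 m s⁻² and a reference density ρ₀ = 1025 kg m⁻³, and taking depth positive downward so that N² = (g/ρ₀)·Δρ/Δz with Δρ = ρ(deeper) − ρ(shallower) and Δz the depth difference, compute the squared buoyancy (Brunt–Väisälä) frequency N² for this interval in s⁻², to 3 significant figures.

1.90 × 10⁻⁴ s⁻²

Δρ = 1026.315 − 1025.997 = 0.318 kg m⁻³ over Δz = 44.1 − 28.1 = 16 m.
N² = (9.81/1025) × (0.318/16) = 1.9022 × 10⁻⁴ s⁻² ≈ 1.90 × 10⁻⁴ s⁻².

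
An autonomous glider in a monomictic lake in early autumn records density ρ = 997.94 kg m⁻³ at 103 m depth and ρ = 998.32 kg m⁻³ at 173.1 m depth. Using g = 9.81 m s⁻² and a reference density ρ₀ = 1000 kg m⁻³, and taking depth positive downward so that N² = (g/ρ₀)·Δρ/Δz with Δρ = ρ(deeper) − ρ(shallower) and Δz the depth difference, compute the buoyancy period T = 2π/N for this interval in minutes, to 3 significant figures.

Δρ = 998.32 − 997.94 = 0.38 kg m⁻³ over Δz = 173.1 − 103 = 70.1 m.
N² = (9.81/1000) × (0.38/70.1) = 5.3178 × 10⁻⁵ s⁻².
N = √(5.3178 × 10⁻⁵) = 7.2923 × 10⁻³ rad s⁻¹, so T = 2π/N = 861.62 s = 14.360 min ≈ 14.4 min.

14.4 min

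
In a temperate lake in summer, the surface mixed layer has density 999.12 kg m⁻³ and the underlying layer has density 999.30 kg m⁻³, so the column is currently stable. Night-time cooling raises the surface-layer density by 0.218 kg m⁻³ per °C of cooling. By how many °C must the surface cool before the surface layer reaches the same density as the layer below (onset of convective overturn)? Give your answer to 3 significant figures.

0.826 °C

Density deficit of the surface layer: 999.30 − 999.12 = 0.18 kg m⁻³.
Required change = 0.18 / 0.218 = 0.826 °C.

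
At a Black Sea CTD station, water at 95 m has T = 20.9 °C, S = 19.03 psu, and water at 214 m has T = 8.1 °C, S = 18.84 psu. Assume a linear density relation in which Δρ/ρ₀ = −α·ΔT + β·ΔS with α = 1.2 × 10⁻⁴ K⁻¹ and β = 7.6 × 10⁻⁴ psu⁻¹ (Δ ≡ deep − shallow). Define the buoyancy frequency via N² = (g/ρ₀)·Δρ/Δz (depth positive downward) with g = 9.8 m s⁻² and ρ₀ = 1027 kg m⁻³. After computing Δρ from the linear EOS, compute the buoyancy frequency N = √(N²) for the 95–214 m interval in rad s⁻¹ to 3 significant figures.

ΔT = -12.8 K, ΔS = -0.19 psu (deep − shallow).
Δρ/ρ₀ = −αΔT + βΔS = 1.536 × 10⁻³ − 1.444 × 10⁻⁴ = 1.3916 × 10⁻³, so Δρ ≈ 1.429 kg m⁻³.
N² = (g/ρ₀)·Δρ/Δz = g·(Δρ/ρ₀)/Δz = 9.8 × 1.3916 × 10⁻³ / 119 = 1.1460 × 10⁻⁴ s⁻².
N = √(1.1460 × 10⁻⁴) = 0.010705 rad s⁻¹ ≈ 0.0107 rad s⁻¹.

0.0107 rad s⁻¹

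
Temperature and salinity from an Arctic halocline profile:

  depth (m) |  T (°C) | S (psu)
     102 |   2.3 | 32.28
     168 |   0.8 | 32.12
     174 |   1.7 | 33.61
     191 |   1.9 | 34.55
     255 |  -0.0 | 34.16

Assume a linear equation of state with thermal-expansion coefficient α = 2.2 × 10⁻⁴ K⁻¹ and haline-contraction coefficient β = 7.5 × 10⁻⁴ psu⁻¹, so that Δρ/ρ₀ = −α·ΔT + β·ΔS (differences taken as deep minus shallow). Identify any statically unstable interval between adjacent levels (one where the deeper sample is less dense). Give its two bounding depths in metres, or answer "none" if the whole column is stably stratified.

none

Evaluate Δρ/ρ₀ = −αΔT + βΔS across each adjacent pair:
  102–168 m: −αΔT+βΔS = −(2.2 × 10⁻⁴)(-1.5)+(7.5 × 10⁻⁴)(-0.16) = 2.1 × 10⁻⁴ → stable
  168–174 m: −αΔT+βΔS = −(2.2 × 10⁻⁴)(+0.9)+(7.5 × 10⁻⁴)(+1.49) = 9.2 × 10⁻⁴ → stable
  174–191 m: −αΔT+βΔS = −(2.2 × 10⁻⁴)(+0.2)+(7.5 × 10⁻⁴)(+0.94) = 6.6 × 10⁻⁴ → stable
  191–255 m: −αΔT+βΔS = −(2.2 × 10⁻⁴)(-1.9)+(7.5 × 10⁻⁴)(-0.39) = 1.3 × 10⁻⁴ → stable
Every interval has Δρ > 0: the column is stably stratified throughout.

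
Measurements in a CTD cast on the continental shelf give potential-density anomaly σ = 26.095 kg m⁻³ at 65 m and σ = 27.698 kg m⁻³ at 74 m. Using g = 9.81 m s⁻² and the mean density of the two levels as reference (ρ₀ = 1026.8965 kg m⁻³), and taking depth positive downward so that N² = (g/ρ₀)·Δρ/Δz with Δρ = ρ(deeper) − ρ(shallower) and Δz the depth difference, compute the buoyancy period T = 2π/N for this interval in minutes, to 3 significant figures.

2.54 min

Δρ = 1027.698 − 1026.095 = 1.603 kg m⁻³ over Δz = 74 − 65 = 9 m.
N² = (9.81/1026.8965) × (1.603/9) = 1.7015 × 10⁻³ s⁻².
N = √(1.7015 × 10⁻³) = 0.041249 rad s⁻¹, so T = 2π/N = 152.32 s = 2.5387 min ≈ 2.54 min.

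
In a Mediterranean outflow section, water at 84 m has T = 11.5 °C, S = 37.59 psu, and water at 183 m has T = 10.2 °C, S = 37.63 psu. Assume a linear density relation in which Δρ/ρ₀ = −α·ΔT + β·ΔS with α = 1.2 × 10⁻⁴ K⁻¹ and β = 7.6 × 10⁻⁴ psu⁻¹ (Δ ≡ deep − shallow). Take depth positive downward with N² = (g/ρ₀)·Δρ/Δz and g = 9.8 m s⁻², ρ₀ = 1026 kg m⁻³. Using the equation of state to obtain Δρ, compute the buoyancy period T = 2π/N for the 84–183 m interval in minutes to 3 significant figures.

24.4 min

ΔT = -1.3 K, ΔS = +0.04 psu (deep − shallow).
Δρ/ρ₀ = −αΔT + βΔS = 1.56 × 10⁻⁴ + 3.04 × 10⁻⁵ = 1.864 × 10⁻⁴, so Δρ ≈ 0.1912 kg m⁻³.
N² = (g/ρ₀)·Δρ/Δz = g·(Δρ/ρ₀)/Δz = 9.8 × 1.864 × 10⁻⁴ / 99 = 1.8452 × 10⁻⁵ s⁻².
N = √(1.8452 × 10⁻⁵) = 4.2956 × 10⁻³ rad s⁻¹ → T = 2π/N = 1.4627 × 10³ s = 24.378 min ≈ 24.4 min.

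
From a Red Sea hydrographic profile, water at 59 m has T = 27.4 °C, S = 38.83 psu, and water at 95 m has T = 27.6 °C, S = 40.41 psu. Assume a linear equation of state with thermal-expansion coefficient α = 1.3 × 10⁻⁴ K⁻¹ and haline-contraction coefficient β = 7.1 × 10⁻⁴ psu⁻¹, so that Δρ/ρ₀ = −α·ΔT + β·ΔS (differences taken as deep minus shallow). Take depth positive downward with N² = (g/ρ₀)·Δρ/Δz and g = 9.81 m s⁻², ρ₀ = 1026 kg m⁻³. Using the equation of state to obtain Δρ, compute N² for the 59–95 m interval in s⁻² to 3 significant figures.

ΔT = +0.2 K, ΔS = +1.58 psu (deep − shallow).
Δρ/ρ₀ = −αΔT + βΔS = -2.60 × 10⁻⁵ + 1.1218 × 10⁻³ = 1.0958 × 10⁻³, so Δρ ≈ 1.124 kg m⁻³.
N² = (g/ρ₀)·Δρ/Δz = g·(Δρ/ρ₀)/Δz = 9.81 × 1.0958 × 10⁻³ / 36 = 2.9861 × 10⁻⁴ s⁻² ≈ 2.99 × 10⁻⁴ s⁻².

2.99 × 10⁻⁴ s⁻²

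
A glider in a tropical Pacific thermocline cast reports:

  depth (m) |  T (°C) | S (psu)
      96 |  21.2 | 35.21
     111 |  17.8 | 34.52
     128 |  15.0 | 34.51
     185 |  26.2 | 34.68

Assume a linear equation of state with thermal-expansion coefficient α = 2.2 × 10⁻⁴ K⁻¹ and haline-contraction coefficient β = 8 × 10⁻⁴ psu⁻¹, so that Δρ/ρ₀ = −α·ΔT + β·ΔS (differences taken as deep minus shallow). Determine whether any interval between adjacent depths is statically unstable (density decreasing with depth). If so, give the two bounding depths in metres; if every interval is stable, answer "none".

128–185 m

Evaluate Δρ/ρ₀ = −αΔT + βΔS across each adjacent pair:
  96–111 m: −αΔT+βΔS = −(2.2 × 10⁻⁴)(-3.4)+(8 × 10⁻⁴)(-0.69) = 2.0 × 10⁻⁴ → stable
  111–128 m: −αΔT+βΔS = −(2.2 × 10⁻⁴)(-2.8)+(8 × 10⁻⁴)(-0.01) = 6.1 × 10⁻⁴ → stable
  128–185 m: −αΔT+βΔS = −(2.2 × 10⁻⁴)(+11.2)+(8 × 10⁻⁴)(+0.17) = -2.3 × 10⁻³ → UNSTABLE
The 128–185 m interval has Δρ < 0: lighter water underlies denser water.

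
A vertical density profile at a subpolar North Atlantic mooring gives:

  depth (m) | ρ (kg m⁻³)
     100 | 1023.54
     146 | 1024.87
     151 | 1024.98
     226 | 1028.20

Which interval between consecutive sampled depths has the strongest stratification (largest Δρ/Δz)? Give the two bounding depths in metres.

Compute the density gradient over each adjacent pair:
  100–146 m: Δρ/Δz = 1.33/46 = 0.029 kg m⁻⁴
  146–151 m: Δρ/Δz = 0.11/5 = 0.022 kg m⁻⁴
  151–226 m: Δρ/Δz = 3.22/75 = 0.043 kg m⁻⁴
The largest gradient is in the 151–226 m interval — the pycnocline.

151–226 m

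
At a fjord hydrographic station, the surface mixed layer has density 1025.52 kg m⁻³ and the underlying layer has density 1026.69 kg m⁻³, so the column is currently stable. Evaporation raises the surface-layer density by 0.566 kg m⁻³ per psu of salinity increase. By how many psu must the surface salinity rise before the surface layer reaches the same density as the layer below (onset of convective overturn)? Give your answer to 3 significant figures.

2.07 psu

Density deficit of the surface layer: 1026.69 − 1025.52 = 1.17 kg m⁻³.
Required change = 1.17 / 0.566 = 2.07 psu.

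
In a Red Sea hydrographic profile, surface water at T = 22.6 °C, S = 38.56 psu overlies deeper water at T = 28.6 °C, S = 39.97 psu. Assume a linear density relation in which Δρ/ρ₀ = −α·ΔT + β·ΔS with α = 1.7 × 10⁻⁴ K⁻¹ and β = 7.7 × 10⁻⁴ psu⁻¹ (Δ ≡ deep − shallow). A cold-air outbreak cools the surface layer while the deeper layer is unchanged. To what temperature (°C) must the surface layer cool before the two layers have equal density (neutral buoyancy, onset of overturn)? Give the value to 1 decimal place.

Neutral buoyancy requires Δρ = 0, i.e. −α(T_deep − T_surf′) + β(S_deep − S_surf) = 0.
T_surf′ = T_deep − (β/α)·ΔS = 28.6 − (7.7 × 10⁻⁴/1.7 × 10⁻⁴)·(+1.41) = 22.214 °C.
Cooling required: 22.6 − (22.214) = 0.386 °C.

22.2 °C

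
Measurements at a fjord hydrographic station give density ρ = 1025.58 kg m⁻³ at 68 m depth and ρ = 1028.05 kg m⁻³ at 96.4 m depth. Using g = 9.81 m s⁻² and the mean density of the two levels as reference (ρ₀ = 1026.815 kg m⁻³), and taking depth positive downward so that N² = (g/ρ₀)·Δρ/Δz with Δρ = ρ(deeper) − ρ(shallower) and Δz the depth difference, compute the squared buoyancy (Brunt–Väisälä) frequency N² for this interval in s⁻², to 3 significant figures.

Δρ = 1028.05 − 1025.58 = 2.47 kg m⁻³ over Δz = 96.4 − 68 = 28.4 m.
N² = (9.81/1026.815) × (2.47/28.4) = 8.3091 × 10⁻⁴ s⁻² ≈ 8.31 × 10⁻⁴ s⁻².
A positive N² confirms static stability across the interval.

8.31 × 10⁻⁴ s⁻²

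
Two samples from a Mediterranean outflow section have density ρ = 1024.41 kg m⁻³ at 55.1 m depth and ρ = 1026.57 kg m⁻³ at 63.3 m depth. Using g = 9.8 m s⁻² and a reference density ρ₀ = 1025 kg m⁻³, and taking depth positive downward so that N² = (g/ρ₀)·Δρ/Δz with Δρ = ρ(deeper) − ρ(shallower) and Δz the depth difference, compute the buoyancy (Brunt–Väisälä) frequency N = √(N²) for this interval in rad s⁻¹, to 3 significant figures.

0.0502 rad s⁻¹

Δρ = 1026.57 − 1024.41 = 2.16 kg m⁻³ over Δz = 63.3 − 55.1 = 8.2 m.
N² = (9.8/1025) × (2.16/8.2) = 2.5185 × 10⁻³ s⁻².
N = √(2.5185 × 10⁻³) = 0.050185 rad s⁻¹ ≈ 0.0502 rad s⁻¹.
N² > 0, so the interval is statically stable.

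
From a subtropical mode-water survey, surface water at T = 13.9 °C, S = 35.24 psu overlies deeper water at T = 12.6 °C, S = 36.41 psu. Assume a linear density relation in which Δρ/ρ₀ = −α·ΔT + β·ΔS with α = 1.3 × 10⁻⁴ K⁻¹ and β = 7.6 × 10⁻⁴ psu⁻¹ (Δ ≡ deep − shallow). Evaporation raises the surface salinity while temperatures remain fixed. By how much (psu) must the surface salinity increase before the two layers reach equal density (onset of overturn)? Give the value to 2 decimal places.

1.39 psu

Neutral buoyancy requires −α(T_deep − T_surf) + β(S_deep − S_surf′) = 0.
S_surf′ = S_deep − (α/β)·ΔT = 36.41 − (1.3 × 10⁻⁴/7.6 × 10⁻⁴)·(-1.3) = 36.6324 psu.
Increase required: 36.6324 − 35.24 = 1.3924 psu.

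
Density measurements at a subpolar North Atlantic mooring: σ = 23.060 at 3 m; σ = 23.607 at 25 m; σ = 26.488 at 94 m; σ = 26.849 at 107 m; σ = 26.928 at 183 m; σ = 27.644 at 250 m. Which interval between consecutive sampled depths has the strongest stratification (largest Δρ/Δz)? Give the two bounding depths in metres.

Compute the density gradient over each adjacent pair:
  3–25 m: Δρ/Δz = 0.547/22 = 0.025 kg m⁻⁴
  25–94 m: Δρ/Δz = 2.881/69 = 0.042 kg m⁻⁴
  94–107 m: Δρ/Δz = 0.361/13 = 0.028 kg m⁻⁴
  107–183 m: Δρ/Δz = 0.079/76 = 1.0 × 10⁻³ kg m⁻⁴
  183–250 m: Δρ/Δz = 0.716/67 = 0.011 kg m⁻⁴
The largest gradient is in the 25–94 m interval — the pycnocline.

25–94 m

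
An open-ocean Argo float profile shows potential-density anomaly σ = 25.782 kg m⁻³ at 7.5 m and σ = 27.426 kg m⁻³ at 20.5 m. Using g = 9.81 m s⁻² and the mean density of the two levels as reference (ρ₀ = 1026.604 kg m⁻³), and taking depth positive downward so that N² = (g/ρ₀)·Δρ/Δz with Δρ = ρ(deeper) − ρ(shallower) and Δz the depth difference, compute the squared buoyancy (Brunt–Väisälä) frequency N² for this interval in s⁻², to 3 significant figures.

Δρ = 1027.426 − 1025.782 = 1.644 kg m⁻³ over Δz = 20.5 − 7.5 = 13 m.
N² = (9.81/1026.604) × (1.644/13) = 1.2084 × 10⁻³ s⁻² ≈ 1.21 × 10⁻³ s⁻².
Since Δρ > 0 the layer is stably stratified.

1.21 × 10⁻³ s⁻²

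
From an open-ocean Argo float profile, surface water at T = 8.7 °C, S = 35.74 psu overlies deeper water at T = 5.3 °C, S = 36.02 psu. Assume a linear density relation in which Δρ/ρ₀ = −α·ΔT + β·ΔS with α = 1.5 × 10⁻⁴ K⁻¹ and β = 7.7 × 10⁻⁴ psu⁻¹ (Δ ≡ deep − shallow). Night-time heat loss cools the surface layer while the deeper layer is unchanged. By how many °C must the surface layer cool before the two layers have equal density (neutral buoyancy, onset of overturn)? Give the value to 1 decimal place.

4.8 °C

Neutral buoyancy requires Δρ = 0, i.e. −α(T_deep − T_surf′) + β(S_deep − S_surf) = 0.
T_surf′ = T_deep − (β/α)·ΔS = 5.3 − (7.7 × 10⁻⁴/1.5 × 10⁻⁴)·(+0.28) = 3.863 °C.
Cooling required: 8.7 − (3.863) = 4.837 °C.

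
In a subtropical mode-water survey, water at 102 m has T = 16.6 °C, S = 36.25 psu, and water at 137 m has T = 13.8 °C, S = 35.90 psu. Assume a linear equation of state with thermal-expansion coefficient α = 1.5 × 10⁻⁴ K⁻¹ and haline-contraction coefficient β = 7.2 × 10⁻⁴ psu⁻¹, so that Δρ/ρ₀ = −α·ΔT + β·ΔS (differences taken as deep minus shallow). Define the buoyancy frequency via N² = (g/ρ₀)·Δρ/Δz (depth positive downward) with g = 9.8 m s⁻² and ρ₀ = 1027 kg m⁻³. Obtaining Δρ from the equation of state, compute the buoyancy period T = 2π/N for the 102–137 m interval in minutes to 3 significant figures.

15.3 min

ΔT = -2.8 K, ΔS = -0.35 psu (deep − shallow).
Δρ/ρ₀ = −αΔT + βΔS = 4.20 × 10⁻⁴ − 2.52 × 10⁻⁴ = 1.68 × 10⁻⁴, so Δρ ≈ 0.1725 kg m⁻³.
N² = (g/ρ₀)·Δρ/Δz = g·(Δρ/ρ₀)/Δz = 9.8 × 1.68 × 10⁻⁴ / 35 = 4.7040 × 10⁻⁵ s⁻².
N = √(4.7040 × 10⁻⁵) = 6.8586 × 10⁻³ rad s⁻¹ → T = 2π/N = 916.10 s = 15.268 min ≈ 15.3 min.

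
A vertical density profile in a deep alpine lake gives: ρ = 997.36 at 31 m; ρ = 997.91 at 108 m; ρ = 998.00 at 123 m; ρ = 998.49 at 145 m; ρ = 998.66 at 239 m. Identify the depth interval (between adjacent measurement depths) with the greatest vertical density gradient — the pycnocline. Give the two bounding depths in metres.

123–145 m

Compute the density gradient over each adjacent pair:
  31–108 m: Δρ/Δz = 0.55/77 = 7.1 × 10⁻³ kg m⁻⁴
  108–123 m: Δρ/Δz = 0.09/15 = 6.0 × 10⁻³ kg m⁻⁴
  123–145 m: Δρ/Δz = 0.49/22 = 0.022 kg m⁻⁴
  145–239 m: Δρ/Δz = 0.17/94 = 1.8 × 10⁻³ kg m⁻⁴
The largest gradient is in the 123–145 m interval — the pycnocline.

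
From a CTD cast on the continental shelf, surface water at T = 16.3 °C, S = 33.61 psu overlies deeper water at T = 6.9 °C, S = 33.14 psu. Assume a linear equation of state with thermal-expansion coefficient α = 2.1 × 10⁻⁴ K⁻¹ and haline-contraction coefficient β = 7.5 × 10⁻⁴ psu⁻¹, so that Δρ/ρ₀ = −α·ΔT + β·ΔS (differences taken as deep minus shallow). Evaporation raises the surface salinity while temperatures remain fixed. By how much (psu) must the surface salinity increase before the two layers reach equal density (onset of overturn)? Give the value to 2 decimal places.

Neutral buoyancy requires −α(T_deep − T_surf) + β(S_deep − S_surf′) = 0.
S_surf′ = S_deep − (α/β)·ΔT = 33.14 − (2.1 × 10⁻⁴/7.5 × 10⁻⁴)·(-9.4) = 35.7720 psu.
Increase required: 35.7720 − 33.61 = 2.1620 psu.

2.16 psu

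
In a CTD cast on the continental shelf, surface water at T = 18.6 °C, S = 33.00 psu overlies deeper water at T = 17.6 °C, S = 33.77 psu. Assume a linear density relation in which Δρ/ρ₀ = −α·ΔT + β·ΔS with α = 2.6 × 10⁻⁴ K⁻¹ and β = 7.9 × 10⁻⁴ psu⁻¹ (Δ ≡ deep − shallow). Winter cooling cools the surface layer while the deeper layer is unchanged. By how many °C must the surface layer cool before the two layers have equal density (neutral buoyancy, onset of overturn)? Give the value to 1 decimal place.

Neutral buoyancy requires Δρ = 0, i.e. −α(T_deep − T_surf′) + β(S_deep − S_surf) = 0.
T_surf′ = T_deep − (β/α)·ΔS = 17.6 − (7.9 × 10⁻⁴/2.6 × 10⁻⁴)·(+0.77) = 15.260 °C.
Cooling required: 18.6 − (15.260) = 3.340 °C.

3.3 °C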